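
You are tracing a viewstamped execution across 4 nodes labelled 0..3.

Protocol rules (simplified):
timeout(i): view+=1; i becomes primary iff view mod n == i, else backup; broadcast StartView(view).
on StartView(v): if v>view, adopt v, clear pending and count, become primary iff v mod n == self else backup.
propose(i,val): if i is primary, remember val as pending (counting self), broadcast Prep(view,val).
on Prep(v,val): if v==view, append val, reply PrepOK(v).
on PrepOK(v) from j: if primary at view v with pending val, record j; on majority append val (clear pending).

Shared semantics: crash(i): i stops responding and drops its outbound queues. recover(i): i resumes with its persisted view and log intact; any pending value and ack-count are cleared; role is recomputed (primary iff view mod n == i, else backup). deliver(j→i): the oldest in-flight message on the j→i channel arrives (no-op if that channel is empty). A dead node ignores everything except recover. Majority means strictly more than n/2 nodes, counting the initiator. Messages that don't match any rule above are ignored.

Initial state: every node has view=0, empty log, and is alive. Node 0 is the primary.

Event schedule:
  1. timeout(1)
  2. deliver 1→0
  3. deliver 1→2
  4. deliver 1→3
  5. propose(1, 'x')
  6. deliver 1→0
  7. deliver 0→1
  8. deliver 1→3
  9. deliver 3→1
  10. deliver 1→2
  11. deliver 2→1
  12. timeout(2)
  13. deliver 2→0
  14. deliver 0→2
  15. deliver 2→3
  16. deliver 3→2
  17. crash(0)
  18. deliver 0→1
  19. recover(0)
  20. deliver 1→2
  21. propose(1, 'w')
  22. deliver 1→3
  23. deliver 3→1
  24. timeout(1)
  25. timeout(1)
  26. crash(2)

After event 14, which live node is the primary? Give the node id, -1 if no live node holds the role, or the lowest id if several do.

1

[1] timeout(1) → N1(prim v1 [-])
[2] deliver 1→0 → N0(back v1 [-])
[3] deliver 1→2 → N2(back v1 [-])
[4] deliver 1→3 → N3(back v1 [-])
[5] propose(1,'x') → ∅
[6] deliver 1→0 → N0(back v1 [x])
[7] deliver 0→1 → ∅
[8] deliver 1→3 → N3(back v1 [x])
[9] deliver 3→1 → N1(prim v1 [x])
[10] deliver 1→2 → N2(back v1 [x])
[11] deliver 2→1 → ∅
[12] timeout(2) → N2(prim v2 [x])
[13] deliver 2→0 → N0(back v2 [x])
[14] deliver 0→2 → ∅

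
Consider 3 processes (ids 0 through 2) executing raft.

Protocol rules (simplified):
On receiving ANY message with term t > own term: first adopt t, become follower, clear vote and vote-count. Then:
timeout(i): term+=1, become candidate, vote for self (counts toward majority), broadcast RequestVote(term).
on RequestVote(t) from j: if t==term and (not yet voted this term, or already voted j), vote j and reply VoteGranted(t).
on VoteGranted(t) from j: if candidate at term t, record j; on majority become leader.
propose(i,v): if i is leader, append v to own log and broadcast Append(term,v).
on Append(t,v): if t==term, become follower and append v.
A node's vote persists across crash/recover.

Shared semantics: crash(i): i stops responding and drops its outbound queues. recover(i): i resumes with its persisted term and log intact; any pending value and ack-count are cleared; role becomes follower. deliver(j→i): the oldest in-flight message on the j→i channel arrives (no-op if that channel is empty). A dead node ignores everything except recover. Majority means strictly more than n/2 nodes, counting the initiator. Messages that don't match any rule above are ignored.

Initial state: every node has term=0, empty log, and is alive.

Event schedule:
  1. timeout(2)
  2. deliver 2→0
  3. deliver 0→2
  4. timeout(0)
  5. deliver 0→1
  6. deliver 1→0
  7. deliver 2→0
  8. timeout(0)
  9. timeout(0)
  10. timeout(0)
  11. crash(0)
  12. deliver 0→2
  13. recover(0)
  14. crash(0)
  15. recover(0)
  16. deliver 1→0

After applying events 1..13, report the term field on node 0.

after 1 — timeout(2): n2:cand/t1/[-]
after 2 — deliver 2→0: n0:foll/t1/[-]
after 3 — deliver 0→2: n2:lead/t1/[-]
after 4 — timeout(0): n0:cand/t2/[-]
after 5 — deliver 0→1: n1:foll/t2/[-]
after 6 — deliver 1→0: n0:lead/t2/[-]
after 7 — deliver 2→0: ·
after 8 — timeout(0): n0:cand/t3/[-]
after 9 — timeout(0): n0:cand/t4/[-]
after 10 — timeout(0): n0:cand/t5/[-]
after 11 — crash(0): n0:✗cand/t5/[-]
after 12 — deliver 0→2: ·
after 13 — recover(0): n0:foll/t5/[-]

5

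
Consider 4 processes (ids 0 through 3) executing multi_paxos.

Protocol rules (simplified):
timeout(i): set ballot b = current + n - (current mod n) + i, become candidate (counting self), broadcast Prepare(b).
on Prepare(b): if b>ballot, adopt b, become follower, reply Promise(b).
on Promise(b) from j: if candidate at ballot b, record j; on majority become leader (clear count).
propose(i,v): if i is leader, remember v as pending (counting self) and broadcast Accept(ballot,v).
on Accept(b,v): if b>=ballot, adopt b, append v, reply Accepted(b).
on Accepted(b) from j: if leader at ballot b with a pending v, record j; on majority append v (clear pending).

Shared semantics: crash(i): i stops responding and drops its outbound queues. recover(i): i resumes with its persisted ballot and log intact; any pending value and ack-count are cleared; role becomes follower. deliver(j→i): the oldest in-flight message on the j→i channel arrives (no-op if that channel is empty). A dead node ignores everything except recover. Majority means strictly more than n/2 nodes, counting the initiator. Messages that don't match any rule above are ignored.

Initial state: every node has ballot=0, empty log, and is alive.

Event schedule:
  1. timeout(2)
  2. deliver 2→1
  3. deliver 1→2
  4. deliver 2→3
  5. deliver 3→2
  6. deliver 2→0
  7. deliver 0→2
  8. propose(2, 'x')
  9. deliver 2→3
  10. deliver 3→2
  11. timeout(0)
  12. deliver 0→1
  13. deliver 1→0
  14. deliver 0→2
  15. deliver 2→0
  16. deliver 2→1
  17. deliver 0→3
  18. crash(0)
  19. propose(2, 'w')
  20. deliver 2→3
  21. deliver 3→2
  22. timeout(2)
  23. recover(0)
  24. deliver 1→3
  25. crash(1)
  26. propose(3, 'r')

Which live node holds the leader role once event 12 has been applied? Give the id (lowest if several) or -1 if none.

2

step 1 timeout(2): 2={cand,b=6,log=-}
step 2 deliver 2→1: 1={foll,b=6,log=-}
step 3 deliver 1→2: —
step 4 deliver 2→3: 3={foll,b=6,log=-}
step 5 deliver 3→2: 2={lead,b=6,log=-}
step 6 deliver 2→0: 0={foll,b=6,log=-}
step 7 deliver 0→2: —
step 8 propose(2,'x'): —
step 9 deliver 2→3: 3={foll,b=6,log=x}
step 10 deliver 3→2: —
step 11 timeout(0): 0={cand,b=8,log=-}
step 12 deliver 0→1: 1={foll,b=8,log=-}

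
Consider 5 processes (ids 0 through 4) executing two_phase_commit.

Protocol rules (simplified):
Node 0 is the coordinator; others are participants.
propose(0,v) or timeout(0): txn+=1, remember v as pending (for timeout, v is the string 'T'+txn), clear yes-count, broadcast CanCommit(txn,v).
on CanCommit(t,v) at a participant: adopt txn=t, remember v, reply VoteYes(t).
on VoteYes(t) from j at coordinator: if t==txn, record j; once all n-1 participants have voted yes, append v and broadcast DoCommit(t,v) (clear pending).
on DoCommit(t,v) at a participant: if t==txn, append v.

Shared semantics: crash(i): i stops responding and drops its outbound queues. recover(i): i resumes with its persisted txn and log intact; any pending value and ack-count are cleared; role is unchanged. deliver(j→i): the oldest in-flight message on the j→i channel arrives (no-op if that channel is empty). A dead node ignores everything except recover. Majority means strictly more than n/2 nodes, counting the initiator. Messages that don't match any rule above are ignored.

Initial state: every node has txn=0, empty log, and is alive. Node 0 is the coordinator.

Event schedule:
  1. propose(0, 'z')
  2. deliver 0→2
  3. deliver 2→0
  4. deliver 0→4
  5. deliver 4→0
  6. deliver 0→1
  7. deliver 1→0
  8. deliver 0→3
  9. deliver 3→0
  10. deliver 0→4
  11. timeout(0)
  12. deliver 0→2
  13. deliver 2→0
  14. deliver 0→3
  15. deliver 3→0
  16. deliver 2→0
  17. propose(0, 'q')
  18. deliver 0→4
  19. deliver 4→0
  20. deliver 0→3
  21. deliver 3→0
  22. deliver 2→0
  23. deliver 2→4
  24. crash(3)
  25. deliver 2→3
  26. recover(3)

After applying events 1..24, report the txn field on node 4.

[1] propose(0,'z') → N0(coor t1 [-])
[2] deliver 0→2 → N2(part t1 [-])
[3] deliver 2→0 → ∅
[4] deliver 0→4 → N4(part t1 [-])
[5] deliver 4→0 → ∅
[6] deliver 0→1 → N1(part t1 [-])
[7] deliver 1→0 → ∅
[8] deliver 0→3 → N3(part t1 [-])
[9] deliver 3→0 → N0(coor t1 [z])
[10] deliver 0→4 → N4(part t1 [z])
[11] timeout(0) → N0(coor t2 [z])
[12] deliver 0→2 → N2(part t1 [z])
[13] deliver 2→0 → ∅
[14] deliver 0→3 → N3(part t1 [z])
[15] deliver 3→0 → ∅
[16] deliver 2→0 → ∅
[17] propose(0,'q') → N0(coor t3 [z])
[18] deliver 0→4 → N4(part t2 [z])
[19] deliver 4→0 → ∅
[20] deliver 0→3 → N3(part t2 [z])
[21] deliver 3→0 → ∅
[22] deliver 2→0 → ∅
[23] deliver 2→4 → ∅
[24] crash(3) → N3(✗part t2 [z])

2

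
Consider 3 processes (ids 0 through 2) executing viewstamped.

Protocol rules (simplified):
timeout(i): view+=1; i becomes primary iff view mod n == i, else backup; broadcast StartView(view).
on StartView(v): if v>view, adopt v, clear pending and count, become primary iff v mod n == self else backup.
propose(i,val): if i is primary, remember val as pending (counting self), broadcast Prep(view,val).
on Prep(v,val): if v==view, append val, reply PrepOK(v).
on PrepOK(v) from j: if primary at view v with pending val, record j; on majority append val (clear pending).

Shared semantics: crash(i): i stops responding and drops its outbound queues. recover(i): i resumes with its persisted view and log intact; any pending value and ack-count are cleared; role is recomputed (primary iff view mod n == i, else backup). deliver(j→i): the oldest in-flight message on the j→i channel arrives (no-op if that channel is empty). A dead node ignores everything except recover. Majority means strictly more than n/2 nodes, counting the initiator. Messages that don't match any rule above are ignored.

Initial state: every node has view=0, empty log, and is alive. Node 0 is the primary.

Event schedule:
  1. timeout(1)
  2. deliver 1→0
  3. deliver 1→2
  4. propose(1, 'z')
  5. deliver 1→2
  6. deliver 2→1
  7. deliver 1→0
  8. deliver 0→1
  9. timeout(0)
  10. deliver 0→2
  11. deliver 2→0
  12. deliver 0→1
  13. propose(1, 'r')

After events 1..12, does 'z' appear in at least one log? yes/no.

after 1 — timeout(1): n1:prim/v1/[-]
after 2 — deliver 1→0: n0:back/v1/[-]
after 3 — deliver 1→2: n2:back/v1/[-]
after 4 — propose(1,'z'): ·
after 5 — deliver 1→2: n2:back/v1/[z]
after 6 — deliver 2→1: n1:prim/v1/[z]
after 7 — deliver 1→0: n0:back/v1/[z]
after 8 — deliver 0→1: ·
after 9 — timeout(0): n0:back/v2/[z]
after 10 — deliver 0→2: n2:prim/v2/[z]
after 11 — deliver 2→0: ·
after 12 — deliver 0→1: n1:back/v2/[z]

yes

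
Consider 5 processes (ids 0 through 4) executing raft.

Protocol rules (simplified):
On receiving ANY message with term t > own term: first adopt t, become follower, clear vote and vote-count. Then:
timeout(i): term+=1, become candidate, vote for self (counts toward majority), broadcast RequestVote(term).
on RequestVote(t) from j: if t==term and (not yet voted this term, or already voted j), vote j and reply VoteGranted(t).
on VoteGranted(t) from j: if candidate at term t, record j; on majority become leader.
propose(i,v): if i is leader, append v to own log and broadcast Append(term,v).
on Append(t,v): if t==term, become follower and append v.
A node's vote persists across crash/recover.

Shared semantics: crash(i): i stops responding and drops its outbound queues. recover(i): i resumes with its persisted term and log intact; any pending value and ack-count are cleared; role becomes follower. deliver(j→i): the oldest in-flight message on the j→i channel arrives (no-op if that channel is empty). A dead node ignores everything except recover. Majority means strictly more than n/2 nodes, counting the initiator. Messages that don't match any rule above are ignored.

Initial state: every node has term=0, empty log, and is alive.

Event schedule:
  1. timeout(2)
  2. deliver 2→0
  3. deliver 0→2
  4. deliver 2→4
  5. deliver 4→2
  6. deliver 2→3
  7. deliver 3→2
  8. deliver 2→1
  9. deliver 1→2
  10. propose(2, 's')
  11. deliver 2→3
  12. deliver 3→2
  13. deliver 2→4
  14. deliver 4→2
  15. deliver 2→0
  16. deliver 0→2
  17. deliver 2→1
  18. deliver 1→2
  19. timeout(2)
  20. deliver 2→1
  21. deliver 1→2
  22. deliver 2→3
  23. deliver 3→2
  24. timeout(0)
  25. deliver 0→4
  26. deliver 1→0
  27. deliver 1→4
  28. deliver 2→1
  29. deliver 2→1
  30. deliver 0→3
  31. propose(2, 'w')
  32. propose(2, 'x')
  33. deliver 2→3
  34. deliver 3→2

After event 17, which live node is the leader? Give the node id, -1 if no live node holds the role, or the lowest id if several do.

e1 timeout(2): 2[cand,t=1,-]
e2 deliver 2→0: 0[foll,t=1,-]
e3 deliver 0→2: ·
e4 deliver 2→4: 4[foll,t=1,-]
e5 deliver 4→2: 2[lead,t=1,-]
e6 deliver 2→3: 3[foll,t=1,-]
e7 deliver 3→2: ·
e8 deliver 2→1: 1[foll,t=1,-]
e9 deliver 1→2: ·
e10 propose(2,'s'): 2[lead,t=1,s]
e11 deliver 2→3: 3[foll,t=1,s]
e12 deliver 3→2: ·
e13 deliver 2→4: 4[foll,t=1,s]
e14 deliver 4→2: ·
e15 deliver 2→0: 0[foll,t=1,s]
e16 deliver 0→2: ·
e17 deliver 2→1: 1[foll,t=1,s]

2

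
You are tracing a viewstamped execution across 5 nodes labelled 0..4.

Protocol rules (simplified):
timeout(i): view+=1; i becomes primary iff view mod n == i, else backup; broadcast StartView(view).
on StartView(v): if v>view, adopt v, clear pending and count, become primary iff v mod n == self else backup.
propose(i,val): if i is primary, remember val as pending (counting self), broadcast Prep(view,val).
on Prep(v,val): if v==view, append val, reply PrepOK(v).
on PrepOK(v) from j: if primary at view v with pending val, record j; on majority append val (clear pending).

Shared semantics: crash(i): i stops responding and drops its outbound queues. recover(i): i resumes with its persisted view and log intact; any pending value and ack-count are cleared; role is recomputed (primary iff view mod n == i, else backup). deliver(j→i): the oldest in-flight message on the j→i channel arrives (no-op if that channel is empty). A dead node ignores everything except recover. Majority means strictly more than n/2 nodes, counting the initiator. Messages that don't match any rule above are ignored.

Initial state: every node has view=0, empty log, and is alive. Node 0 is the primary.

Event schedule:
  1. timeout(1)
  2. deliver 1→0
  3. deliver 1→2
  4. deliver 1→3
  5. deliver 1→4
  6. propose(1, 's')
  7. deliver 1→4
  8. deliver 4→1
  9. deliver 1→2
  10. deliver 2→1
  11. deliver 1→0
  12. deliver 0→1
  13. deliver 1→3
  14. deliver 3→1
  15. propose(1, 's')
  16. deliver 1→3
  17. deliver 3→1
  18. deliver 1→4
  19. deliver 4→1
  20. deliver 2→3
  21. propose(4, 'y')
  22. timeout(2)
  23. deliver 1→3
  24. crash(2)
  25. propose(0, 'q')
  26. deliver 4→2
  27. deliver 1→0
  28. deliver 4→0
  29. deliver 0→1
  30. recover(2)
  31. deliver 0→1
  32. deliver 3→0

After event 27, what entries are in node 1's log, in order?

1. timeout(1):  <1:prim v1 ->
2. deliver 1→0:  <0:back v1 ->
3. deliver 1→2:  <2:back v1 ->
4. deliver 1→3:  <3:back v1 ->
5. deliver 1→4:  <4:back v1 ->
6. propose(1,'s'):  nop
7. deliver 1→4:  <4:back v1 s>
8. deliver 4→1:  nop
9. deliver 1→2:  <2:back v1 s>
10. deliver 2→1:  <1:prim v1 s>
11. deliver 1→0:  <0:back v1 s>
12. deliver 0→1:  nop
13. deliver 1→3:  <3:back v1 s>
14. deliver 3→1:  nop
15. propose(1,'s'):  nop
16. deliver 1→3:  <3:back v1 s,s>
17. deliver 3→1:  nop
18. deliver 1→4:  <4:back v1 s,s>
19. deliver 4→1:  <1:prim v1 s,s>
20. deliver 2→3:  nop
21. propose(4,'y'):  nop
22. timeout(2):  <2:prim v2 s>
23. deliver 1→3:  nop
24. crash(2):  <2:✗prim v2 s>
25. propose(0,'q'):  nop
26. deliver 4→2:  nop
27. deliver 1→0:  <0:back v1 s,s>

s,s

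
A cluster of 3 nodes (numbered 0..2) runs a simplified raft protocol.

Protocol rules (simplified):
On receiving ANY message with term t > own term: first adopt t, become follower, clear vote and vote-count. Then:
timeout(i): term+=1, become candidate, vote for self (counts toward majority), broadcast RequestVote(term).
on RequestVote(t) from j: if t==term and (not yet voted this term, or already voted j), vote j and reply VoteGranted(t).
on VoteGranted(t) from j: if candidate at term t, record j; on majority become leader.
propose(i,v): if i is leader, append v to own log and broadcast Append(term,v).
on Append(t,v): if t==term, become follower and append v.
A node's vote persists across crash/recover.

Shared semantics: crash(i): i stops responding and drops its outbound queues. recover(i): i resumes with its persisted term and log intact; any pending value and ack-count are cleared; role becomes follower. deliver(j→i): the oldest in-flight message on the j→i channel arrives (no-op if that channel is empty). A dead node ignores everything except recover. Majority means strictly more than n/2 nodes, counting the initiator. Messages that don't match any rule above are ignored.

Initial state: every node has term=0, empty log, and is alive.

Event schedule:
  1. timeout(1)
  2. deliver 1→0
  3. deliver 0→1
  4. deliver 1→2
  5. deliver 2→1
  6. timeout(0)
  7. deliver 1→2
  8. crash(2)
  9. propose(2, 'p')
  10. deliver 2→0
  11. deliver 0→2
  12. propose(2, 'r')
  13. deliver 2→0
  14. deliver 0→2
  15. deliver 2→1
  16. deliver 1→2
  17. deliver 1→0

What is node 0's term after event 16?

2

after 1 — timeout(1): n1:cand/t1/[-]
after 2 — deliver 1→0: n0:foll/t1/[-]
after 3 — deliver 0→1: n1:lead/t1/[-]
after 4 — deliver 1→2: n2:foll/t1/[-]
after 5 — deliver 2→1: ·
after 6 — timeout(0): n0:cand/t2/[-]
after 7 — deliver 1→2: ·
after 8 — crash(2): n2:✗foll/t1/[-]
after 9 — propose(2,'p'): ·
after 10 — deliver 2→0: ·
after 11 — deliver 0→2: ·
after 12 — propose(2,'r'): ·
after 13 — deliver 2→0: ·
after 14 — deliver 0→2: ·
after 15 — deliver 2→1: ·
after 16 — deliver 1→2: ·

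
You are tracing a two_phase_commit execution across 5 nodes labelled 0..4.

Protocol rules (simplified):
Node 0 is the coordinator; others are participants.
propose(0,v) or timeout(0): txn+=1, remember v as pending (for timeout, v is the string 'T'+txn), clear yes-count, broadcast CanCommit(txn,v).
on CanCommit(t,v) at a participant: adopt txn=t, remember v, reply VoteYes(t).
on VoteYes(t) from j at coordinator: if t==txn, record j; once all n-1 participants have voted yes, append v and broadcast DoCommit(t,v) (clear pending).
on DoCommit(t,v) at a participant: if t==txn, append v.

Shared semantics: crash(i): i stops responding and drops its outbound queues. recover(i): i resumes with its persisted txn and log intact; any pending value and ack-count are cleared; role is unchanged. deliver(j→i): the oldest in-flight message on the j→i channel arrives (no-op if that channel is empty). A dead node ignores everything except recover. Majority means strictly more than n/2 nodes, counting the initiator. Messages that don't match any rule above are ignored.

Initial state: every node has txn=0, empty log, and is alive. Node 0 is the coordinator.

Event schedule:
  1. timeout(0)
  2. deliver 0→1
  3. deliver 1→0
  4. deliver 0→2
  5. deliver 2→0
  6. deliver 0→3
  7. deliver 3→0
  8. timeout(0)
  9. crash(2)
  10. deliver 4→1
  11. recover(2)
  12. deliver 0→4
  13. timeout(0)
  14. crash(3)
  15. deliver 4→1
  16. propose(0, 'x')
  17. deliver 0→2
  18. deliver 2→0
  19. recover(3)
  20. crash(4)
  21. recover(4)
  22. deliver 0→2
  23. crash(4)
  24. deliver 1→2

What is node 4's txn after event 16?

after 1 — timeout(0): n0:coor/t1/[-]
after 2 — deliver 0→1: n1:part/t1/[-]
after 3 — deliver 1→0: ·
after 4 — deliver 0→2: n2:part/t1/[-]
after 5 — deliver 2→0: ·
after 6 — deliver 0→3: n3:part/t1/[-]
after 7 — deliver 3→0: ·
after 8 — timeout(0): n0:coor/t2/[-]
after 9 — crash(2): n2:✗part/t1/[-]
after 10 — deliver 4→1: ·
after 11 — recover(2): n2:part/t1/[-]
after 12 — deliver 0→4: n4:part/t1/[-]
after 13 — timeout(0): n0:coor/t3/[-]
after 14 — crash(3): n3:✗part/t1/[-]
after 15 — deliver 4→1: ·
after 16 — propose(0,'x'): n0:coor/t4/[-]

1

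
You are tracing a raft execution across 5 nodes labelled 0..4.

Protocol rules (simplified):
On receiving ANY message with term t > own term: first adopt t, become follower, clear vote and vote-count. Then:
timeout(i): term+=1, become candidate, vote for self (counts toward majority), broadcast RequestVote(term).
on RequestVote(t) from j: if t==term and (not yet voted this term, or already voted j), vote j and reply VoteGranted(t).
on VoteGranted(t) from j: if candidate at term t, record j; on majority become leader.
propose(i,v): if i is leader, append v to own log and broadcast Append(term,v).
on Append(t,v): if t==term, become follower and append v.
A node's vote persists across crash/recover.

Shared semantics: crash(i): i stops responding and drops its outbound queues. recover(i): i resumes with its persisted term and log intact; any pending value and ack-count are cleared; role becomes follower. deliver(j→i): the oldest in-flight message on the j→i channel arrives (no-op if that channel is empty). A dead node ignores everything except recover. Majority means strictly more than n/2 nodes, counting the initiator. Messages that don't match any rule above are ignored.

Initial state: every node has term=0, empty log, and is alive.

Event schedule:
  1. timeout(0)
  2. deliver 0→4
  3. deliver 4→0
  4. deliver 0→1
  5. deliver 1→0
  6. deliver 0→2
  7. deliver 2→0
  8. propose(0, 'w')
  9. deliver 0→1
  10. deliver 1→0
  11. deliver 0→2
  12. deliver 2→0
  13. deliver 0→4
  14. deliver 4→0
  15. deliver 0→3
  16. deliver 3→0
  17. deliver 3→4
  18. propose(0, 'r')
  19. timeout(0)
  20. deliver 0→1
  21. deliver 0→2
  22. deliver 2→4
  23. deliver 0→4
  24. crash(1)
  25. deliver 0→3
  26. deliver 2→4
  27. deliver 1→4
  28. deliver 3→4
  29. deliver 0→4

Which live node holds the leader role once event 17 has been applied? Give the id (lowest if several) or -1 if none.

0

[1] timeout(0) → N0(cand t1 [-])
[2] deliver 0→4 → N4(foll t1 [-])
[3] deliver 4→0 → ∅
[4] deliver 0→1 → N1(foll t1 [-])
[5] deliver 1→0 → N0(lead t1 [-])
[6] deliver 0→2 → N2(foll t1 [-])
[7] deliver 2→0 → ∅
[8] propose(0,'w') → N0(lead t1 [w])
[9] deliver 0→1 → N1(foll t1 [w])
[10] deliver 1→0 → ∅
[11] deliver 0→2 → N2(foll t1 [w])
[12] deliver 2→0 → ∅
[13] deliver 0→4 → N4(foll t1 [w])
[14] deliver 4→0 → ∅
[15] deliver 0→3 → N3(foll t1 [-])
[16] deliver 3→0 → ∅
[17] deliver 3→4 → ∅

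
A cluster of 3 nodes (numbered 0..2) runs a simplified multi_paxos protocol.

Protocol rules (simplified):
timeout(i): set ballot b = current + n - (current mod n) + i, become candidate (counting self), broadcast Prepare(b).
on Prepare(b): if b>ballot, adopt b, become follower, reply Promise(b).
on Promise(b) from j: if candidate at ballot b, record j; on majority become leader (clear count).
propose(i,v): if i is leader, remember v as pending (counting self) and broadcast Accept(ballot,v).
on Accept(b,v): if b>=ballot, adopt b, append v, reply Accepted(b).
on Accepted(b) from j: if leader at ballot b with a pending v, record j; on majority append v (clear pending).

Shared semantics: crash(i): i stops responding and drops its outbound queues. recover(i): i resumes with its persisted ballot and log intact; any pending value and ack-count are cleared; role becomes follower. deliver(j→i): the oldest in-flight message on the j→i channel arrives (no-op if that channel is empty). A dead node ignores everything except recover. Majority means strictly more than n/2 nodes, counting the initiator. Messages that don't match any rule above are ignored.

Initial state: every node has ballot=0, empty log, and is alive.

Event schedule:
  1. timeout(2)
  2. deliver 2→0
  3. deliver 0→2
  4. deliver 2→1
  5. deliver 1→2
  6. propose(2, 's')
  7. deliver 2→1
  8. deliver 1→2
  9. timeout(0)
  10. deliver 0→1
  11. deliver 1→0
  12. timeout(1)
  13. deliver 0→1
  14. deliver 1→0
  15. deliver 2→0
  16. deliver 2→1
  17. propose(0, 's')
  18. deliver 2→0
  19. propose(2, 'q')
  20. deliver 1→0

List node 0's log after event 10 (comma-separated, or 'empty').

empty

e1 timeout(2): 2[cand,b=5,-]
e2 deliver 2→0: 0[foll,b=5,-]
e3 deliver 0→2: 2[lead,b=5,-]
e4 deliver 2→1: 1[foll,b=5,-]
e5 deliver 1→2: ·
e6 propose(2,'s'): ·
e7 deliver 2→1: 1[foll,b=5,s]
e8 deliver 1→2: 2[lead,b=5,s]
e9 timeout(0): 0[cand,b=6,-]
e10 deliver 0→1: 1[foll,b=6,s]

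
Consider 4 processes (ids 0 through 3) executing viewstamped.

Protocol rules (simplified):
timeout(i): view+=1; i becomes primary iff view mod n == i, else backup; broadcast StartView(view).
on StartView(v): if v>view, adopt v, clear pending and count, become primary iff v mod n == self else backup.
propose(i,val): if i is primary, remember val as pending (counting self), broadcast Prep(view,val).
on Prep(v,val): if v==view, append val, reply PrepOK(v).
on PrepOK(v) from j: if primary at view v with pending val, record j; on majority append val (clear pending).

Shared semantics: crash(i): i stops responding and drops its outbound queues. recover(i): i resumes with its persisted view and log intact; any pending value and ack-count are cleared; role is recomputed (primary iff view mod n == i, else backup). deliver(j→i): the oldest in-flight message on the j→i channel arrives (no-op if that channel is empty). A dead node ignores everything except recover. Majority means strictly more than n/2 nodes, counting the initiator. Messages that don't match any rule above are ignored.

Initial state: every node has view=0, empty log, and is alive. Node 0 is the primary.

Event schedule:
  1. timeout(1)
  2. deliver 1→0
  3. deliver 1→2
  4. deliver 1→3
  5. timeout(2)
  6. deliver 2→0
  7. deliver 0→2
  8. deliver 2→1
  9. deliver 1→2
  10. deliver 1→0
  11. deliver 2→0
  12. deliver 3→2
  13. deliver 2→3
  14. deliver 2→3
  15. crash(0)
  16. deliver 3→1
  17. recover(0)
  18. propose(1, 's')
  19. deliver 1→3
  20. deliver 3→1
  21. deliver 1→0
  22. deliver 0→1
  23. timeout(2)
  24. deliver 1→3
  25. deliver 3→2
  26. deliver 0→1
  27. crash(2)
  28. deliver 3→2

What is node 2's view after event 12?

e1 timeout(1): 1[prim,v=1,-]
e2 deliver 1→0: 0[back,v=1,-]
e3 deliver 1→2: 2[back,v=1,-]
e4 deliver 1→3: 3[back,v=1,-]
e5 timeout(2): 2[prim,v=2,-]
e6 deliver 2→0: 0[back,v=2,-]
e7 deliver 0→2: ·
e8 deliver 2→1: 1[back,v=2,-]
e9 deliver 1→2: ·
e10 deliver 1→0: ·
e11 deliver 2→0: ·
e12 deliver 3→2: ·

2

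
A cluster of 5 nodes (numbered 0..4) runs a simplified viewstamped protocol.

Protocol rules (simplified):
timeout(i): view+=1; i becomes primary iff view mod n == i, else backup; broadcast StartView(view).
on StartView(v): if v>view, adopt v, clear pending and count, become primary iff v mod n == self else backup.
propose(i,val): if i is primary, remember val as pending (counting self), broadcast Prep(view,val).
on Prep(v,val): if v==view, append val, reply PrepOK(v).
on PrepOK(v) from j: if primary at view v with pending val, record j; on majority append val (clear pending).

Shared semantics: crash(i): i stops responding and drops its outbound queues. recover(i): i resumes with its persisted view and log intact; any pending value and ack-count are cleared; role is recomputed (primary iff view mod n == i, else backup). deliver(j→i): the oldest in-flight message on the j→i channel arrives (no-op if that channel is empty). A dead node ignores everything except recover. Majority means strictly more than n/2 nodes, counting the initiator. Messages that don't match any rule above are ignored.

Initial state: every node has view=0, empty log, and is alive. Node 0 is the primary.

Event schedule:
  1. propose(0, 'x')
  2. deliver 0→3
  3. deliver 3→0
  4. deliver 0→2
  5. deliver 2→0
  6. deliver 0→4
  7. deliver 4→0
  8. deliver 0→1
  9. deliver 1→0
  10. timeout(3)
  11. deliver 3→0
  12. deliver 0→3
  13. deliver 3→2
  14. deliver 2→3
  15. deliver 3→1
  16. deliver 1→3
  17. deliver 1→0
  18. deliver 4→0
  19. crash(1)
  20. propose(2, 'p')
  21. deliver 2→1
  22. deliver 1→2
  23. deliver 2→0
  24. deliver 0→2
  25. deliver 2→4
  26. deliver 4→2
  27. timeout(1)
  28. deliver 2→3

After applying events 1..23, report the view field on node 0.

1

after 1 — propose(0,'x'): ·
after 2 — deliver 0→3: n3:back/v0/[x]
after 3 — deliver 3→0: ·
after 4 — deliver 0→2: n2:back/v0/[x]
after 5 — deliver 2→0: n0:prim/v0/[x]
after 6 — deliver 0→4: n4:back/v0/[x]
after 7 — deliver 4→0: ·
after 8 — deliver 0→1: n1:back/v0/[x]
after 9 — deliver 1→0: ·
after 10 — timeout(3): n3:back/v1/[x]
after 11 — deliver 3→0: n0:back/v1/[x]
after 12 — deliver 0→3: ·
after 13 — deliver 3→2: n2:back/v1/[x]
after 14 — deliver 2→3: ·
after 15 — deliver 3→1: n1:prim/v1/[x]
after 16 — deliver 1→3: ·
after 17 — deliver 1→0: ·
after 18 — deliver 4→0: ·
after 19 — crash(1): n1:✗prim/v1/[x]
after 20 — propose(2,'p'): ·
after 21 — deliver 2→1: ·
after 22 — deliver 1→2: ·
after 23 — deliver 2→0: ·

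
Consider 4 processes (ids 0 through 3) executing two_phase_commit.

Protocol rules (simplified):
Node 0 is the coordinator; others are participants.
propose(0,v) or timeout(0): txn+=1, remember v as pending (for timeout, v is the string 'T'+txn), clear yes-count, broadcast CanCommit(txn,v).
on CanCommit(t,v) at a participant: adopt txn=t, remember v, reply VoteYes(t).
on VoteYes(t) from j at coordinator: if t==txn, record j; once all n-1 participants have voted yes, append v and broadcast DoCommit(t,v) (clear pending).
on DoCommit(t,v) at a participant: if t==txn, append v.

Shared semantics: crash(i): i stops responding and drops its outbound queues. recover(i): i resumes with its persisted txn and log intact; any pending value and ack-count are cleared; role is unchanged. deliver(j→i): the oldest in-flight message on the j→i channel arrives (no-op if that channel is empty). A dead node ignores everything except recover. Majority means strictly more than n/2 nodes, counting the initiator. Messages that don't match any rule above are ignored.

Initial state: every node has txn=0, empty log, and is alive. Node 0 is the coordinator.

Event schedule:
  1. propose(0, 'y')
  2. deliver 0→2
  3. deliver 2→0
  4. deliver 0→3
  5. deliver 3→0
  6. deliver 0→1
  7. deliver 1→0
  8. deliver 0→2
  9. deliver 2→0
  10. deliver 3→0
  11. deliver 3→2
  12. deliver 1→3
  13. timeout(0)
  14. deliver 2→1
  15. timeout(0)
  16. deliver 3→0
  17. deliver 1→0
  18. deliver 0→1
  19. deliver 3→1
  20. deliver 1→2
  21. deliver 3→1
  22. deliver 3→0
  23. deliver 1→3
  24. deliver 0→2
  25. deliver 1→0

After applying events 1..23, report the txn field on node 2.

1

e1 propose(0,'y'): 0[coor,t=1,-]
e2 deliver 0→2: 2[part,t=1,-]
e3 deliver 2→0: ·
e4 deliver 0→3: 3[part,t=1,-]
e5 deliver 3→0: ·
e6 deliver 0→1: 1[part,t=1,-]
e7 deliver 1→0: 0[coor,t=1,y]
e8 deliver 0→2: 2[part,t=1,y]
e9 deliver 2→0: ·
e10 deliver 3→0: ·
e11 deliver 3→2: ·
e12 deliver 1→3: ·
e13 timeout(0): 0[coor,t=2,y]
e14 deliver 2→1: ·
e15 timeout(0): 0[coor,t=3,y]
e16 deliver 3→0: ·
e17 deliver 1→0: ·
e18 deliver 0→1: 1[part,t=1,y]
e19 deliver 3→1: ·
e20 deliver 1→2: ·
e21 deliver 3→1: ·
e22 deliver 3→0: ·
e23 deliver 1→3: ·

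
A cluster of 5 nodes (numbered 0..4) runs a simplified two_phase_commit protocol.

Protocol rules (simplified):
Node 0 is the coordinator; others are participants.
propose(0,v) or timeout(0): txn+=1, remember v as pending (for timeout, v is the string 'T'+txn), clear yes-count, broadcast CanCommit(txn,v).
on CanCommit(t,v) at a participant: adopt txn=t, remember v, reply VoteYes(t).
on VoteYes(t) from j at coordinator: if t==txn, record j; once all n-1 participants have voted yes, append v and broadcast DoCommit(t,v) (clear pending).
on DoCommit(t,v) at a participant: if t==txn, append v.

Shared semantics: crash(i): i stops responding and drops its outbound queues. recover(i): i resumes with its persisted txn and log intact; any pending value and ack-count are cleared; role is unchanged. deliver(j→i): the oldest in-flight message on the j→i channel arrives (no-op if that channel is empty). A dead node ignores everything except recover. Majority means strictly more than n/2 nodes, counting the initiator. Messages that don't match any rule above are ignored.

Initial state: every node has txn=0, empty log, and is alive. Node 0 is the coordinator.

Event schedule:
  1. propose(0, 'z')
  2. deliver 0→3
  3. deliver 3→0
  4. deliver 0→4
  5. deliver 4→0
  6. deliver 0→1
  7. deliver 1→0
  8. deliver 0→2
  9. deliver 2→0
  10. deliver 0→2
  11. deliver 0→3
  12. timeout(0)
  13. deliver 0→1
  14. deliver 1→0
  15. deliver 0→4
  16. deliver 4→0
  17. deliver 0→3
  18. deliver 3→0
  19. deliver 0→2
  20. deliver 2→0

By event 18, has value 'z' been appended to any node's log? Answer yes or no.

[1] propose(0,'z') → N0(coor t1 [-])
[2] deliver 0→3 → N3(part t1 [-])
[3] deliver 3→0 → ∅
[4] deliver 0→4 → N4(part t1 [-])
[5] deliver 4→0 → ∅
[6] deliver 0→1 → N1(part t1 [-])
[7] deliver 1→0 → ∅
[8] deliver 0→2 → N2(part t1 [-])
[9] deliver 2→0 → N0(coor t1 [z])
[10] deliver 0→2 → N2(part t1 [z])
[11] deliver 0→3 → N3(part t1 [z])
[12] timeout(0) → N0(coor t2 [z])
[13] deliver 0→1 → N1(part t1 [z])
[14] deliver 1→0 → ∅
[15] deliver 0→4 → N4(part t1 [z])
[16] deliver 4→0 → ∅
[17] deliver 0→3 → N3(part t2 [z])
[18] deliver 3→0 → ∅

yes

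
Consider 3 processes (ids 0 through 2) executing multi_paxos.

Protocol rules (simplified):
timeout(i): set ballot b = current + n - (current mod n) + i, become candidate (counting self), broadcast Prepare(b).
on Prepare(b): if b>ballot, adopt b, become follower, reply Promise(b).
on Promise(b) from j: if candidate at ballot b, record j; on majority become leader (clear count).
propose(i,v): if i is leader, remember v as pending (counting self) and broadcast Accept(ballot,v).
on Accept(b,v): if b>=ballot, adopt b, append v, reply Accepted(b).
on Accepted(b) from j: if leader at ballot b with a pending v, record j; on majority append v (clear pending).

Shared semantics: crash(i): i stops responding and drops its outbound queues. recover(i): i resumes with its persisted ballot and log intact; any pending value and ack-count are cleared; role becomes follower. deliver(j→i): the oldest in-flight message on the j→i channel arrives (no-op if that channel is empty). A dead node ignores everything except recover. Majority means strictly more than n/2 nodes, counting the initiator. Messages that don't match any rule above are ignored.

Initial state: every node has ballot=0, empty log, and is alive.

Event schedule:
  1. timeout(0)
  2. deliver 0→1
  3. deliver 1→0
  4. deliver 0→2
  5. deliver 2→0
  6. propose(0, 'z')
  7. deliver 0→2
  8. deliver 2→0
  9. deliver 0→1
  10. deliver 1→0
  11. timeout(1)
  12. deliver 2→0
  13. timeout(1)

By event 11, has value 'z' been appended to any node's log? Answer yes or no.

[1] timeout(0) → N0(cand b3 [-])
[2] deliver 0→1 → N1(foll b3 [-])
[3] deliver 1→0 → N0(lead b3 [-])
[4] deliver 0→2 → N2(foll b3 [-])
[5] deliver 2→0 → ∅
[6] propose(0,'z') → ∅
[7] deliver 0→2 → N2(foll b3 [z])
[8] deliver 2→0 → N0(lead b3 [z])
[9] deliver 0→1 → N1(foll b3 [z])
[10] deliver 1→0 → ∅
[11] timeout(1) → N1(cand b7 [z])

yes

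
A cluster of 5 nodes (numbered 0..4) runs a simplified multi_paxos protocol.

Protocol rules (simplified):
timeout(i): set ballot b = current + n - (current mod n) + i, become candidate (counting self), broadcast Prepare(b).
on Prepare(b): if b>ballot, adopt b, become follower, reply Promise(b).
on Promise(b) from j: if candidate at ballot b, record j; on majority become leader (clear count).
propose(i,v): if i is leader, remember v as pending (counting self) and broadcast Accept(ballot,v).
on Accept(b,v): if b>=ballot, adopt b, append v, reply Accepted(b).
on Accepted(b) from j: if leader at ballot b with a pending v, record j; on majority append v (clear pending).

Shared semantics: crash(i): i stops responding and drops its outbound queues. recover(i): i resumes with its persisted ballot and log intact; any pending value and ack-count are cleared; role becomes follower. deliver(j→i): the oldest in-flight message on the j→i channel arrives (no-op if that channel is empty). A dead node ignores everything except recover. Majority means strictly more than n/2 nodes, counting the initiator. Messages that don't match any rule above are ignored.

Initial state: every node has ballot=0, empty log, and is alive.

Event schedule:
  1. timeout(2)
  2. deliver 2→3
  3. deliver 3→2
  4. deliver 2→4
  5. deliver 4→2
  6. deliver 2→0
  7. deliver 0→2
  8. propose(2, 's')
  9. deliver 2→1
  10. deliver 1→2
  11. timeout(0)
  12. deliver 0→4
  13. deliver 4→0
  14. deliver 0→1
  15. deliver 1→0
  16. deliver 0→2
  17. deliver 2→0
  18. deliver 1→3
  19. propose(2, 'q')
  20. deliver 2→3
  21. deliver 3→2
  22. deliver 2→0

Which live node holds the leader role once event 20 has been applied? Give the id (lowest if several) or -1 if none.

after 1 — timeout(2): n2:cand/b7/[-]
after 2 — deliver 2→3: n3:foll/b7/[-]
after 3 — deliver 3→2: ·
after 4 — deliver 2→4: n4:foll/b7/[-]
after 5 — deliver 4→2: n2:lead/b7/[-]
after 6 — deliver 2→0: n0:foll/b7/[-]
after 7 — deliver 0→2: ·
after 8 — propose(2,'s'): ·
after 9 — deliver 2→1: n1:foll/b7/[-]
after 10 — deliver 1→2: ·
after 11 — timeout(0): n0:cand/b10/[-]
after 12 — deliver 0→4: n4:foll/b10/[-]
after 13 — deliver 4→0: ·
after 14 — deliver 0→1: n1:foll/b10/[-]
after 15 — deliver 1→0: n0:lead/b10/[-]
after 16 — deliver 0→2: n2:foll/b10/[-]
after 17 — deliver 2→0: ·
after 18 — deliver 1→3: ·
after 19 — propose(2,'q'): ·
after 20 — deliver 2→3: n3:foll/b7/[s]

0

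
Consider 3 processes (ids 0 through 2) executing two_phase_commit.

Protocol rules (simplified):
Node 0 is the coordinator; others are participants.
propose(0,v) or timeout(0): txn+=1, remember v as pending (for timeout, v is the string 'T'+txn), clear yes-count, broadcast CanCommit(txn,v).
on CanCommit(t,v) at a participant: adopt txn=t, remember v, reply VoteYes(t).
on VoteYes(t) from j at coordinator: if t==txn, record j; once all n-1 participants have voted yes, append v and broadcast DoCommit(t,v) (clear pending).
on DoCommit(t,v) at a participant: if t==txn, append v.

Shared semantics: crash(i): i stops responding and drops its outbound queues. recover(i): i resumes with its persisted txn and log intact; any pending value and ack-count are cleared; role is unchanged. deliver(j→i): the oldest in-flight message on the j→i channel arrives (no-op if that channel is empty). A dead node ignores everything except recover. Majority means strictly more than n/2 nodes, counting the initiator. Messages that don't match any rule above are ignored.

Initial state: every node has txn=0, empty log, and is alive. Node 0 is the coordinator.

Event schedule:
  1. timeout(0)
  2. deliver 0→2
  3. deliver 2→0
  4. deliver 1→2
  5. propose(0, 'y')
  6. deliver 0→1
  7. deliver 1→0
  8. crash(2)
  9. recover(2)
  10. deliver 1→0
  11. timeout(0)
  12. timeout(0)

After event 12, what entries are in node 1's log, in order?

after 1 — timeout(0): n0:coor/t1/[-]
after 2 — deliver 0→2: n2:part/t1/[-]
after 3 — deliver 2→0: ·
after 4 — deliver 1→2: ·
after 5 — propose(0,'y'): n0:coor/t2/[-]
after 6 — deliver 0→1: n1:part/t1/[-]
after 7 — deliver 1→0: ·
after 8 — crash(2): n2:✗part/t1/[-]
after 9 — recover(2): n2:part/t1/[-]
after 10 — deliver 1→0: ·
after 11 — timeout(0): n0:coor/t3/[-]
after 12 — timeout(0): n0:coor/t4/[-]

empty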